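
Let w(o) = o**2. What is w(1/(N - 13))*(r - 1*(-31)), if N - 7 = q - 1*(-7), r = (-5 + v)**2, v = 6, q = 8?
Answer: 32/81 ≈ 0.39506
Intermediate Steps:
r = 1 (r = (-5 + 6)**2 = 1**2 = 1)
N = 22 (N = 7 + (8 - 1*(-7)) = 7 + (8 + 7) = 7 + 15 = 22)
w(1/(N - 13))*(r - 1*(-31)) = (1/(22 - 13))**2*(1 - 1*(-31)) = (1/9)**2*(1 + 31) = (1/9)**2*32 = (1/81)*32 = 32/81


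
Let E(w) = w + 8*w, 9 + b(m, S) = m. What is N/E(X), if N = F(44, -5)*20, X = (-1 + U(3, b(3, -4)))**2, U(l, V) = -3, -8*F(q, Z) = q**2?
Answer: -605/18 ≈ -33.611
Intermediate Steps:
F(q, Z) = -q**2/8
b(m, S) = -9 + m
X = 16 (X = (-1 - 3)**2 = (-4)**2 = 16)
E(w) = 9*w
N = -4840 (N = -1/8*44**2*20 = -1/8*1936*20 = -242*20 = -4840)
N/E(X) = -4840/(9*16) = -4840/144 = -4840*1/144 = -605/18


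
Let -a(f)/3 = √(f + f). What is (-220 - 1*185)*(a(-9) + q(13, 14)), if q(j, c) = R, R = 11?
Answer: -4455 + 3645*I*√2 ≈ -4455.0 + 5154.8*I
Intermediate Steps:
q(j, c) = 11
a(f) = -3*√2*√f (a(f) = -3*√(f + f) = -3*√2*√f)
(-220 - 1*185)*(a(-9) + q(13, 14)) = (-220 - 1*185)*(-3*√2*√(-9) + 11) = (-220 - 185)*(-3*√2*3*I + 11) = -405*(-9*I*√2 + 11) = -405*(11 - 9*I*√2) = -4455 + 3645*I*√2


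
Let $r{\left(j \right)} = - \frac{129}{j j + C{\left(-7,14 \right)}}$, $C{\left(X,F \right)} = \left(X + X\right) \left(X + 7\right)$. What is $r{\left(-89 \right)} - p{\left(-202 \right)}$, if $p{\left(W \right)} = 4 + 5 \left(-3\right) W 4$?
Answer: $- \frac{96034333}{7921} \approx -12124.0$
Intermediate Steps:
$C{\left(X,F \right)} = 2 X \left(7 + X\right)$
$p{\left(W \right)} = 4 - 60 W$ ($p{\left(W \right)} = 4 + - 15 W 4 = 4 - 60 W$)
$r{\left(j \right)} = - \frac{129}{j^{2}}$ ($r{\left(j \right)} = - \frac{129}{j j + 2 \left(-7\right) \left(7 - 7\right)} = - \frac{129}{j^{2} + 2 \left(-7\right) 0} = - \frac{129}{j^{2} + 0} = - \frac{129}{j^{2}}$)
$r{\left(-89 \right)} - p{\left(-202 \right)} = - \frac{129}{7921} - \left(4 - -12120\right) = \left(-129\right) \frac{1}{7921} - \left(4 + 12120\right) = - \frac{129}{7921} - 12124 = - \frac{96034333}{7921}$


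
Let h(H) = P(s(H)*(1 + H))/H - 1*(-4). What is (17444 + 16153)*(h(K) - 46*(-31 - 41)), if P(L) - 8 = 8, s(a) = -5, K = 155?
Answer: 17268723612/155 ≈ 1.1141e+8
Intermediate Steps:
P(L) = 16 (P(L) = 8 + 8 = 16)
h(H) = 4 + 16/H (h(H) = 16/H - 1*(-4) = 16/H + 4 = 4 + 16/H)
(17444 + 16153)*(h(K) - 46*(-31 - 41)) = (17444 + 16153)*((4 + 16/155) - 46*(-31 - 41)) = 33597*((4 + 16*(1/155)) - 46*(-72)) = 33597*((4 + 16/155) + 3312) = 33597*(636/155 + 3312) = 33597*(513996/155) = 17268723612/155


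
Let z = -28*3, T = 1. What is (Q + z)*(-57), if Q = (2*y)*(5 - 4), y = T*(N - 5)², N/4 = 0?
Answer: 1938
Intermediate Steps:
N = 0 (N = 4*0 = 0)
z = -84
y = 25 (y = 1*(0 - 5)² = 1*(-5)² = 1*25 = 25)
Q = 50 (Q = (2*25)*(5 - 4) = 50*1 = 50)
(Q + z)*(-57) = (50 - 84)*(-57) = -34*(-57) = 1938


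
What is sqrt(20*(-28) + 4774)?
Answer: 7*sqrt(86) ≈ 64.915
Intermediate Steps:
sqrt(20*(-28) + 4774) = sqrt(-560 + 4774) = sqrt(4214) = 7*sqrt(86)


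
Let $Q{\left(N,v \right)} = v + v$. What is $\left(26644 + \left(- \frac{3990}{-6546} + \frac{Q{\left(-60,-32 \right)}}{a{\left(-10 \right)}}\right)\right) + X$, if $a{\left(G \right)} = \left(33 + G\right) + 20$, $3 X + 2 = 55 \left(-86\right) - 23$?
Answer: $\frac{1175551638}{46913} \approx 25058.0$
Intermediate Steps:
$X = -1585$ ($X = - \frac{2}{3} + \frac{55 \left(-86\right) - 23}{3} = - \frac{2}{3} + \frac{-4730 - 23}{3} = - \frac{2}{3} + \frac{1}{3} \left(-4753\right) = - \frac{2}{3} - \frac{4753}{3} = -1585$)
$a{\left(G \right)} = 53 + G$
$Q{\left(N,v \right)} = 2 v$
$\left(26644 + \left(- \frac{3990}{-6546} + \frac{Q{\left(-60,-32 \right)}}{a{\left(-10 \right)}}\right)\right) + X = \left(26644 + \left(- \frac{3990}{-6546} + \frac{2 \left(-32\right)}{53 - 10}\right)\right) - 1585 = \left(26644 - \left(- \frac{665}{1091} + \frac{64}{43}\right)\right) - 1585 = \left(26644 + \left(\frac{665}{1091} - \frac{64}{43}\right)\right) - 1585 = \left(26644 - \frac{41229}{46913}\right) - 1585 = \frac{1249908743}{46913} - 1585 = \frac{1175551638}{46913}$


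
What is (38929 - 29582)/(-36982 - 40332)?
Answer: -9347/77314 ≈ -0.12090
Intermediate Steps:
(38929 - 29582)/(-36982 - 40332) = 9347/(-77314) = 9347*(-1/77314) = -9347/77314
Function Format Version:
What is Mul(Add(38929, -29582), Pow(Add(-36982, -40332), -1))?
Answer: Rational(-9347, 77314) ≈ -0.12090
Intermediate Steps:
Mul(Add(38929, -29582), Pow(Add(-36982, -40332), -1)) = Mul(9347, Pow(-77314, -1)) = Mul(9347, Rational(-1, 77314)) = Rational(-9347, 77314)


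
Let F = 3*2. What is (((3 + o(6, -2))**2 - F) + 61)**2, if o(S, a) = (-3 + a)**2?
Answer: 703921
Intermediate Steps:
F = 6
(((3 + o(6, -2))**2 - F) + 61)**2 = (((3 + (-3 - 2)**2)**2 - 1*6) + 61)**2 = (((3 + (-5)**2)**2 - 6) + 61)**2 = (((3 + 25)**2 - 6) + 61)**2 = ((28**2 - 6) + 61)**2 = ((784 - 6) + 61)**2 = (778 + 61)**2 = 839**2 = 703921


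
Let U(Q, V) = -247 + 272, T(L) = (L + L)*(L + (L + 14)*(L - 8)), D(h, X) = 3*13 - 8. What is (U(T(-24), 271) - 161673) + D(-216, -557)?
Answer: -161617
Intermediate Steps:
D(h, X) = 31 (D(h, X) = 39 - 8 = 31)
T(L) = 2*L*(L + (-8 + L)*(14 + L)) (T(L) = (2*L)*(L + (14 + L)*(-8 + L)) = (2*L)*(L + (-8 + L)*(14 + L)) = 2*L*(L + (-8 + L)*(14 + L)))
U(Q, V) = 25
(U(T(-24), 271) - 161673) + D(-216, -557) = (25 - 161673) + 31 = -161648 + 31 = -161617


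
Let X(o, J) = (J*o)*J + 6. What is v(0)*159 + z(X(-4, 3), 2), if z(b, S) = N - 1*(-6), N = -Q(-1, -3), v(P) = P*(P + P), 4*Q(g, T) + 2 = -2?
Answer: 7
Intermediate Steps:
Q(g, T) = -1 (Q(g, T) = -½ + (¼)*(-2) = -½ - ½ = -1)
X(o, J) = 6 + o*J² (X(o, J) = o*J² + 6 = 6 + o*J²)
v(P) = 2*P² (v(P) = P*(2*P) = 2*P²)
N = 1 (N = -1*(-1) = 1)
z(b, S) = 7 (z(b, S) = 1 - 1*(-6) = 1 + 6 = 7)
v(0)*159 + z(X(-4, 3), 2) = (2*0²)*159 + 7 = (2*0)*159 + 7 = 0*159 + 7 = 0 + 7 = 7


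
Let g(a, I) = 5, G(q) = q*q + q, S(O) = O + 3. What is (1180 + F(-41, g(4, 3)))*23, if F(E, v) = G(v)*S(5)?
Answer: 32660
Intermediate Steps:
S(O) = 3 + O
G(q) = q + q² (G(q) = q² + q = q + q²)
F(E, v) = 8*v*(1 + v) (F(E, v) = (v*(1 + v))*(3 + 5) = (v*(1 + v))*8 = 8*v*(1 + v))
(1180 + F(-41, g(4, 3)))*23 = (1180 + 8*5*(1 + 5))*23 = (1180 + 8*5*6)*23 = (1180 + 240)*23 = 1420*23 = 32660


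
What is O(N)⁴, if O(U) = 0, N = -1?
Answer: 0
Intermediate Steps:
O(N)⁴ = 0⁴ = 0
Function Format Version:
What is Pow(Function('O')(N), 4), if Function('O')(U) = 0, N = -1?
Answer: 0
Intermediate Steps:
Pow(Function('O')(N), 4) = Pow(0, 4) = 0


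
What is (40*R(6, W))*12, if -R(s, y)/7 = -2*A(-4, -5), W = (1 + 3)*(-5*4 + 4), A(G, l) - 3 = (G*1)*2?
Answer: -33600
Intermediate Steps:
A(G, l) = 3 + 2*G (A(G, l) = 3 + (G*1)*2 = 3 + G*2 = 3 + 2*G)
W = -64 (W = 4*(-20 + 4) = 4*(-16) = -64)
R(s, y) = -70 (R(s, y) = -(-14)*(3 + 2*(-4)) = -(-14)*(3 - 8) = -(-14)*(-5) = -7*10 = -70)
(40*R(6, W))*12 = (40*(-70))*12 = -2800*12 = -33600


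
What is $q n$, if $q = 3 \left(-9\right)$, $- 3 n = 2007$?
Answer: $18063$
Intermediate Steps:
$n = -669$ ($n = \left(- \frac{1}{3}\right) 2007 = -669$)
$q = -27$
$q n = \left(-27\right) \left(-669\right) = 18063$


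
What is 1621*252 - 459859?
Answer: -51367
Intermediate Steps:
1621*252 - 459859 = 408492 - 459859 = -51367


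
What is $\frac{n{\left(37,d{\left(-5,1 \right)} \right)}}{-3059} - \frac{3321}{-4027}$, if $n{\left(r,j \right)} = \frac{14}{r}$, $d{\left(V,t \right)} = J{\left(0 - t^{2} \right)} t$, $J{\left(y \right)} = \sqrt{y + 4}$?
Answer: $\frac{53689195}{65112563} \approx 0.82456$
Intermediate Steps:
$J{\left(y \right)} = \sqrt{4 + y}$
$d{\left(V,t \right)} = t \sqrt{4 - t^{2}}$ ($d{\left(V,t \right)} = \sqrt{4 + \left(0 - t^{2}\right)} t = \sqrt{4 - t^{2}} t = t \sqrt{4 - t^{2}}$)
$\frac{n{\left(37,d{\left(-5,1 \right)} \right)}}{-3059} - \frac{3321}{-4027} = \frac{14 \cdot \frac{1}{37}}{-3059} - \frac{3321}{-4027} = 14 \cdot \frac{1}{37} \left(- \frac{1}{3059}\right) - - \frac{3321}{4027} = \frac{14}{37} \left(- \frac{1}{3059}\right) + \frac{3321}{4027} = - \frac{2}{16169} + \frac{3321}{4027} = \frac{53689195}{65112563}$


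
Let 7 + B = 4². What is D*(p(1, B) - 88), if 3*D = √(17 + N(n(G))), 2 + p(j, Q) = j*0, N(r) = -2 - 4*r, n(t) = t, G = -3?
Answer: -90*√3 ≈ -155.88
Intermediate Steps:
B = 9 (B = -7 + 4² = -7 + 16 = 9)
p(j, Q) = -2 (p(j, Q) = -2 + j*0 = -2 + 0 = -2)
D = √3 (D = √(17 + (-2 - 4*(-3)))/3 = √(17 + (-2 + 12))/3 = √(17 + 10)/3 = √27/3 = (3*√3)/3 = √3 ≈ 1.7320)
D*(p(1, B) - 88) = √3*(-2 - 88) = √3*(-90) = -90*√3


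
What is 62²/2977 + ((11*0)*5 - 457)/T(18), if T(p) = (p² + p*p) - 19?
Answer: 1057387/1872533 ≈ 0.56468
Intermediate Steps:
T(p) = -19 + 2*p² (T(p) = (p² + p²) - 19 = 2*p² - 19 = -19 + 2*p²)
62²/2977 + ((11*0)*5 - 457)/T(18) = 62²/2977 + ((11*0)*5 - 457)/(-19 + 2*18²) = 3844*(1/2977) + (0*5 - 457)/(-19 + 2*324) = 3844/2977 + (0 - 457)/(-19 + 648) = 3844/2977 - 457/629 = 1057387/1872533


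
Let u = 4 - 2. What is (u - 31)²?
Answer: 841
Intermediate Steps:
u = 2
(u - 31)² = (2 - 31)² = (-29)² = 841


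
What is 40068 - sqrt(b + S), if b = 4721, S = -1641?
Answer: 40068 - 2*sqrt(770) ≈ 40013.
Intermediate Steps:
40068 - sqrt(b + S) = 40068 - sqrt(4721 - 1641) = 40068 - sqrt(3080) = 40068 - 2*sqrt(770)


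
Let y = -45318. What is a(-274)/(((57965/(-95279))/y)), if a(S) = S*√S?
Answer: -1183091919828*I*√274/57965 ≈ -3.3785e+8*I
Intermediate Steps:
a(S) = S^(3/2)
a(-274)/(((57965/(-95279))/y)) = (-274)^(3/2)/(((57965/(-95279))/(-45318))) = (-274*I*√274)/(((57965*(-1/95279))*(-1/45318))) = (-274*I*√274)/((-57965/95279*(-1/45318))) = (-274*I*√274)/(57965/4317853722) = -274*I*√274*(4317853722/57965) = -1183091919828*I*√274/57965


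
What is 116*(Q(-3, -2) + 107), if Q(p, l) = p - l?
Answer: 12296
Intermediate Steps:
116*(Q(-3, -2) + 107) = 116*((-3 - 1*(-2)) + 107) = 116*((-3 + 2) + 107) = 116*(-1 + 107) = 116*106 = 12296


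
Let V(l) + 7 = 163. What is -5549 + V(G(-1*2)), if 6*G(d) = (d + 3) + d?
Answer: -5393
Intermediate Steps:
G(d) = 1/2 + d/3 (G(d) = ((d + 3) + d)/6 = ((3 + d) + d)/6 = (3 + 2*d)/6 = 1/2 + d/3)
V(l) = 156 (V(l) = -7 + 163 = 156)
-5549 + V(G(-1*2)) = -5549 + 156 = -5393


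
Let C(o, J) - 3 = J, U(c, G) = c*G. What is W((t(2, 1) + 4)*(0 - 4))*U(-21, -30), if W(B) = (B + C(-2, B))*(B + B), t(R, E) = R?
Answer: 1360800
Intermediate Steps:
U(c, G) = G*c
C(o, J) = 3 + J
W(B) = 2*B*(3 + 2*B) (W(B) = (B + (3 + B))*(B + B) = (3 + 2*B)*(2*B) = 2*B*(3 + 2*B))
W((t(2, 1) + 4)*(0 - 4))*U(-21, -30) = (2*((2 + 4)*(0 - 4))*(3 + 2*((2 + 4)*(0 - 4))))*(-30*(-21)) = (2*(6*(-4))*(3 + 2*(6*(-4))))*630 = (2*(-24)*(3 + 2*(-24)))*630 = (2*(-24)*(3 - 48))*630 = (2*(-24)*(-45))*630 = 2160*630 = 1360800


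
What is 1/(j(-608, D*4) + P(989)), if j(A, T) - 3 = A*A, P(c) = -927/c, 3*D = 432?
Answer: 989/365599736 ≈ 2.7051e-6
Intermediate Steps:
D = 144 (D = (1/3)*432 = 144)
j(A, T) = 3 + A**2 (j(A, T) = 3 + A*A = 3 + A**2)
1/(j(-608, D*4) + P(989)) = 1/((3 + (-608)**2) - 927/989) = 1/((3 + 369664) - 927*1/989) = 1/(369667 - 927/989) = 1/(365599736/989) = 989/365599736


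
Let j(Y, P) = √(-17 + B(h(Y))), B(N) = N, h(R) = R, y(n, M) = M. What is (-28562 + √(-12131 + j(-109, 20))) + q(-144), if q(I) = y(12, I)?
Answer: -28706 + √(-12131 + 3*I*√14) ≈ -28706.0 + 110.14*I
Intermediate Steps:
q(I) = I
j(Y, P) = √(-17 + Y)
(-28562 + √(-12131 + j(-109, 20))) + q(-144) = (-28562 + √(-12131 + √(-17 - 109))) - 144 = (-28562 + √(-12131 + √(-126))) - 144 = (-28562 + √(-12131 + 3*I*√14)) - 144 = -28706 + √(-12131 + 3*I*√14)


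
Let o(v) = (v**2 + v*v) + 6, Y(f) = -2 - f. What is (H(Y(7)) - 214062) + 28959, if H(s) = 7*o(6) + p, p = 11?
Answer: -184546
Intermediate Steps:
o(v) = 6 + 2*v**2 (o(v) = (v**2 + v**2) + 6 = 2*v**2 + 6 = 6 + 2*v**2)
H(s) = 557 (H(s) = 7*(6 + 2*6**2) + 11 = 7*(6 + 2*36) + 11 = 7*(6 + 72) + 11 = 7*78 + 11 = 546 + 11 = 557)
(H(Y(7)) - 214062) + 28959 = (557 - 214062) + 28959 = -213505 + 28959 = -184546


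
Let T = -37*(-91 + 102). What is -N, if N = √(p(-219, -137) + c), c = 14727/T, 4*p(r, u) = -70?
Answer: -I*√35570986/814 ≈ -7.327*I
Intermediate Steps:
T = -407 (T = -37*11 = -407)
p(r, u) = -35/2 (p(r, u) = (¼)*(-70) = -35/2)
c = -14727/407 (c = 14727/(-407) = 14727*(-1/407) = -14727/407 ≈ -36.184)
N = I*√35570986/814 (N = √(-35/2 - 14727/407) = √(-43699/814) = I*√35570986/814 ≈ 7.327*I)
-N = -I*√35570986/814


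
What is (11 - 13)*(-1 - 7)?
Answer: 16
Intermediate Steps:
(11 - 13)*(-1 - 7) = -2*(-8) = 16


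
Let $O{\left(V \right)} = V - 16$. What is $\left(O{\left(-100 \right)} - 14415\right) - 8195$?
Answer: $-22726$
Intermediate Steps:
$O{\left(V \right)} = -16 + V$ ($O{\left(V \right)} = V - 16 = -16 + V$)
$\left(O{\left(-100 \right)} - 14415\right) - 8195 = \left(\left(-16 - 100\right) - 14415\right) - 8195 = \left(-116 - 14415\right) - 8195 = -14531 - 8195 = -22726$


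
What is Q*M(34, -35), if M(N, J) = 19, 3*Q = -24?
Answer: -152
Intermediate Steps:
Q = -8 (Q = (⅓)*(-24) = -8)
Q*M(34, -35) = -8*19 = -152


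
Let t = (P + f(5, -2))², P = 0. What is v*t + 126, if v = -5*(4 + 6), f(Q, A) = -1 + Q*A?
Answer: -5924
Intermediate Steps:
f(Q, A) = -1 + A*Q
v = -50 (v = -5*10 = -50)
t = 121 (t = (0 + (-1 - 2*5))² = (0 + (-1 - 10))² = (0 - 11)² = (-11)² = 121)
v*t + 126 = -50*121 + 126 = -6050 + 126 = -5924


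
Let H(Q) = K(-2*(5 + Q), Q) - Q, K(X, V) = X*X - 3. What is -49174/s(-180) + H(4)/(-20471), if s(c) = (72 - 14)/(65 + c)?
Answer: 57881845662/593659 ≈ 97500.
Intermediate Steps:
s(c) = 58/(65 + c)
K(X, V) = -3 + X² (K(X, V) = X² - 3 = -3 + X²)
H(Q) = -3 + (-10 - 2*Q)² - Q (H(Q) = (-3 + (-2*(5 + Q))²) - Q = (-3 + (-10 - 2*Q)²) - Q = -3 + (-10 - 2*Q)² - Q)
-49174/s(-180) + H(4)/(-20471) = -49174/(58/(65 - 180)) + (-3 - 1*4 + 4*(5 + 4)²)/(-20471) = -49174/(58/(-115)) + (-3 - 4 + 4*9²)*(-1/20471) = -49174/(58*(-1/115)) + (-3 - 4 + 4*81)*(-1/20471) = -49174/(-58/115) + (-3 - 4 + 324)*(-1/20471) = -49174*(-115/58) + 317*(-1/20471) = 2827505/29 - 317/20471 = 57881845662/593659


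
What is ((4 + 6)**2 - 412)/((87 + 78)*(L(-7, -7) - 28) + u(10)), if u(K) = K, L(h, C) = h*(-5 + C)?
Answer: -156/4625 ≈ -0.033730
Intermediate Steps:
((4 + 6)**2 - 412)/((87 + 78)*(L(-7, -7) - 28) + u(10)) = ((4 + 6)**2 - 412)/((87 + 78)*(-7*(-5 - 7) - 28) + 10) = (10**2 - 412)/(165*(-7*(-12) - 28) + 10) = (100 - 412)/(165*(84 - 28) + 10) = -312/(165*56 + 10) = -312/(9240 + 10) = -312/9250 = -312*1/9250 = -156/4625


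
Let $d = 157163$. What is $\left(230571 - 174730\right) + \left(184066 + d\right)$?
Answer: $397070$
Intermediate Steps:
$\left(230571 - 174730\right) + \left(184066 + d\right) = \left(230571 - 174730\right) + \left(184066 + 157163\right) = 55841 + 341229 = 397070$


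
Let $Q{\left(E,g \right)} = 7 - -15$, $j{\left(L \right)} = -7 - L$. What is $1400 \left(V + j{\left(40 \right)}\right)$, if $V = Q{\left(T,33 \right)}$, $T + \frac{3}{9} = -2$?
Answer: $-35000$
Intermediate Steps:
$T = - \frac{7}{3}$ ($T = - \frac{1}{3} - 2 = - \frac{7}{3} \approx -2.3333$)
$Q{\left(E,g \right)} = 22$ ($Q{\left(E,g \right)} = 7 + 15 = 22$)
$V = 22$
$1400 \left(V + j{\left(40 \right)}\right) = 1400 \left(22 - 47\right) = 1400 \left(-25\right) = -35000$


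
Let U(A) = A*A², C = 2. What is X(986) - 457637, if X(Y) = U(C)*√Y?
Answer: -457637 + 8*√986 ≈ -4.5739e+5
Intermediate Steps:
U(A) = A³
X(Y) = 8*√Y (X(Y) = 2³*√Y = 8*√Y)
X(986) - 457637 = 8*√986 - 457637 = -457637 + 8*√986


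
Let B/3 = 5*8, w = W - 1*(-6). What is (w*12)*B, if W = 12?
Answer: 25920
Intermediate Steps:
w = 18 (w = 12 - 1*(-6) = 12 + 6 = 18)
B = 120 (B = 3*(5*8) = 3*40 = 120)
(w*12)*B = (18*12)*120 = 216*120 = 25920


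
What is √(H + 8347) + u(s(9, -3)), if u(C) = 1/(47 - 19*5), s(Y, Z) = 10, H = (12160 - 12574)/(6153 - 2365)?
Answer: -1/48 + √29942266834/1894 ≈ 91.340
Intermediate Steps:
H = -207/1894 (H = -414/3788 = -414*1/3788 = -207/1894 ≈ -0.10929)
u(C) = -1/48 (u(C) = 1/(47 - 95) = 1/(-48) = -1/48)
√(H + 8347) + u(s(9, -3)) = √(-207/1894 + 8347) - 1/48 = √(15809011/1894) - 1/48 = √29942266834/1894 - 1/48 = -1/48 + √29942266834/1894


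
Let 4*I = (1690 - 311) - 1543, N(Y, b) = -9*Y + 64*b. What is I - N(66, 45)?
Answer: -2327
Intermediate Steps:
I = -41 (I = ((1690 - 311) - 1543)/4 = (1379 - 1543)/4 = (¼)*(-164) = -41)
I - N(66, 45) = -41 - (-9*66 + 64*45) = -41 - (-594 + 2880) = -41 - 1*2286 = -41 - 2286 = -2327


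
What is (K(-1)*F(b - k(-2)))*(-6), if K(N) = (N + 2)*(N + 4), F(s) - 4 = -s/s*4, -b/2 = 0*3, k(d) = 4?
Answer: 0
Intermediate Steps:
b = 0 (b = -0*3 = -2*0 = 0)
F(s) = 0 (F(s) = 4 - s/s*4 = 4 - 1*1*4 = 4 - 1*4 = 4 - 4 = 0)
K(N) = (2 + N)*(4 + N)
(K(-1)*F(b - k(-2)))*(-6) = ((8 + (-1)² + 6*(-1))*0)*(-6) = ((8 + 1 - 6)*0)*(-6) = (3*0)*(-6) = 0*(-6) = 0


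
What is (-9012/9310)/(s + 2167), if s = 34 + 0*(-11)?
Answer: -4506/10245655 ≈ -0.00043980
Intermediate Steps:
s = 34 (s = 34 + 0 = 34)
(-9012/9310)/(s + 2167) = (-9012/9310)/(34 + 2167) = -9012*1/9310/2201 = -4506/4655*1/2201 = -4506/10245655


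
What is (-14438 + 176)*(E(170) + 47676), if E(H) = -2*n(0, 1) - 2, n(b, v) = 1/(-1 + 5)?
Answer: -679919457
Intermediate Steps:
n(b, v) = 1/4
E(H) = -5/2 (E(H) = -2*1/4 - 2 = -1/2 - 2 = -5/2)
(-14438 + 176)*(E(170) + 47676) = (-14438 + 176)*(-5/2 + 47676) = -14262*95347/2 = -679919457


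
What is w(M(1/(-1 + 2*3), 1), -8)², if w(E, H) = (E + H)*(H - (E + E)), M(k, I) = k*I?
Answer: 2683044/625 ≈ 4292.9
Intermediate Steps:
M(k, I) = I*k
w(E, H) = (E + H)*(H - 2*E)
w(M(1/(-1 + 2*3), 1), -8)² = ((-8)² - 2/(-1 + 2*3)² - 1*1/(-1 + 2*3)*(-8))² = (64 - 2/(-1 + 6)² - 1*1/(-1 + 6)*(-8))² = (64 - 2*(1/5)² - 1*1/5*(-8))² = (64 - 2*(1*(⅕))² - 1*1*(⅕)*(-8))² = (64 - 2*(⅕)² - 1*⅕*(-8))² = (64 - 2*1/25 + 8/5)² = (64 - 2/25 + 8/5)² = (1638/25)² = 2683044/625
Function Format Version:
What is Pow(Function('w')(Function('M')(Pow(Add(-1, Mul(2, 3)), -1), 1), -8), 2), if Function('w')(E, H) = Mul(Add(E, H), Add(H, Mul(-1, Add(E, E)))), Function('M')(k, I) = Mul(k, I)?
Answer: Rational(2683044, 625) ≈ 4292.9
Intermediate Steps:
Function('M')(k, I) = Mul(I, k)
Function('w')(E, H) = Mul(Add(E, H), Add(H, Mul(-2, E))) (Function('w')(E, H) = Mul(Add(E, H), Add(H, Mul(-1, Mul(2, E)))) = Mul(Add(E, H), Add(H, Mul(-2, E))))
Pow(Function('w')(Function('M')(Pow(Add(-1, Mul(2, 3)), -1), 1), -8), 2) = Pow(Add(Pow(-8, 2), Mul(-2, Pow(Mul(1, Pow(Add(-1, Mul(2, 3)), -1)), 2)), Mul(-1, Mul(1, Pow(Add(-1, Mul(2, 3)), -1)), -8)), 2) = Pow(Add(64, Mul(-2, Pow(Mul(1, Pow(Add(-1, 6), -1)), 2)), Mul(-1, Mul(1, Pow(Add(-1, 6), -1)), -8)), 2) = Pow(Add(64, Mul(-2, Pow(Mul(1, Pow(5, -1)), 2)), Mul(-1, Mul(1, Pow(5, -1)), -8)), 2) = Pow(Add(64, Mul(-2, Pow(Mul(1, Rational(1, 5)), 2)), Mul(-1, Mul(1, Rational(1, 5)), -8)), 2) = Pow(Add(64, Mul(-2, Pow(Rational(1, 5), 2)), Mul(-1, Rational(1, 5), -8)), 2) = Pow(Add(64, Mul(-2, Rational(1, 25)), Rational(8, 5)), 2) = Pow(Add(64, Rational(-2, 25), Rational(8, 5)), 2) = Pow(Rational(1638, 25), 2) = Rational(2683044, 625)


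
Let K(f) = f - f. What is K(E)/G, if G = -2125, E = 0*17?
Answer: 0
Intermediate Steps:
E = 0
K(f) = 0
K(E)/G = 0/(-2125) = 0*(-1/2125) = 0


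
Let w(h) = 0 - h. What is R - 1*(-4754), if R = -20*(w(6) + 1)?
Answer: 4854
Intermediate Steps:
w(h) = -h
R = 100 (R = -20*(-1*6 + 1) = -20*(-6 + 1) = -20*(-5) = 100)
R - 1*(-4754) = 100 - 1*(-4754) = 100 + 4754 = 4854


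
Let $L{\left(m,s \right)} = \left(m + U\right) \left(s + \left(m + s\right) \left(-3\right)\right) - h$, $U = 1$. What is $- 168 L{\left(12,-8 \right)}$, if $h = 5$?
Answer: $44520$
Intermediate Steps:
$L{\left(m,s \right)} = -5 + \left(1 + m\right) \left(- 3 m - 2 s\right)$ ($L{\left(m,s \right)} = \left(m + 1\right) \left(s + \left(m + s\right) \left(-3\right)\right) - 5 = \left(1 + m\right) \left(s - \left(3 m + 3 s\right)\right) - 5 = \left(1 + m\right) \left(- 3 m - 2 s\right) - 5 = -5 + \left(1 + m\right) \left(- 3 m - 2 s\right)$)
$- 168 L{\left(12,-8 \right)} = - 168 \left(-5 - 36 - 3 \cdot 12^{2} - -16 - 24 \left(-8\right)\right) = - 168 \left(-5 - 36 - 432 + 16 + 192\right) = \left(-168\right) \left(-265\right) = 44520$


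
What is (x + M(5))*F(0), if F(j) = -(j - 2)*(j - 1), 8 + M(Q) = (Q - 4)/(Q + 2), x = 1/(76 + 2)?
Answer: 4283/273 ≈ 15.689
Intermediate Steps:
x = 1/78 ≈ 0.012821
M(Q) = -8 + (-4 + Q)/(2 + Q) (M(Q) = -8 + (Q - 4)/(Q + 2) = -8 + (-4 + Q)/(2 + Q))
F(j) = -(-1 + j)*(-2 + j) (F(j) = -(-2 + j)*(-1 + j) = -(-1 + j)*(-2 + j))
(x + M(5))*F(0) = (1/78 + (-20 - 7*5)/(2 + 5))*(-2 - 1*0**2 + 3*0) = (1/78 + (-20 - 35)/7)*(-2 - 1*0 + 0) = (1/78 + (1/7)*(-55))*(-2 + 0 + 0) = (1/78 - 55/7)*(-2) = -4283/546*(-2) = 4283/273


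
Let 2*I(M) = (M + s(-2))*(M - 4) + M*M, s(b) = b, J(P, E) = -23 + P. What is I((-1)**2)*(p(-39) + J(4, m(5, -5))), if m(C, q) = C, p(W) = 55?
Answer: 72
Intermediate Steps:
I(M) = M**2/2 + (-4 + M)*(-2 + M)/2 (I(M) = ((M - 2)*(M - 4) + M*M)/2 = ((-2 + M)*(-4 + M) + M**2)/2 = ((-4 + M)*(-2 + M) + M**2)/2 = (M**2 + (-4 + M)*(-2 + M))/2 = M**2/2 + (-4 + M)*(-2 + M)/2)
I((-1)**2)*(p(-39) + J(4, m(5, -5))) = (4 + ((-1)**2)**2 - 3*(-1)**2)*(55 + (-23 + 4)) = (4 + 1**2 - 3*1)*(55 - 19) = (4 + 1 - 3)*36 = 2*36 = 72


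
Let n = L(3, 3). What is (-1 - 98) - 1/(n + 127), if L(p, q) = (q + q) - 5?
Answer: -12673/128 ≈ -99.008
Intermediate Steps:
L(p, q) = -5 + 2*q (L(p, q) = 2*q - 5 = -5 + 2*q)
n = 1 (n = -5 + 2*3 = -5 + 6 = 1)
(-1 - 98) - 1/(n + 127) = (-1 - 98) - 1/(1 + 127) = -99 - 1/128 = -12673/128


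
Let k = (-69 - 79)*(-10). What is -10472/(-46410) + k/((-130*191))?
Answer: 6184/37245 ≈ 0.16604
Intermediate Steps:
k = 1480 (k = -148*(-10) = 1480)
-10472/(-46410) + k/((-130*191)) = -10472/(-46410) + 1480/((-130*191)) = -10472*(-1/46410) + 1480/(-24830) = 44/195 + 1480*(-1/24830) = 44/195 - 148/2483 = 6184/37245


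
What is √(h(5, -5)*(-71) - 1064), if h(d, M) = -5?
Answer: I*√709 ≈ 26.627*I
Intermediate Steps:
√(h(5, -5)*(-71) - 1064) = √(-5*(-71) - 1064) = √(355 - 1064) = √(-709) = I*√709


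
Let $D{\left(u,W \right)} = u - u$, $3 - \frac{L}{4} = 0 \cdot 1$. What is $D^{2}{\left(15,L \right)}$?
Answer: $0$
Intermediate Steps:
$L = 12$ ($L = 12 - 4 \cdot 0 \cdot 1 = 12 - 0 = 12 + 0 = 12$)
$D{\left(u,W \right)} = 0$
$D^{2}{\left(15,L \right)} = 0^{2} = 0$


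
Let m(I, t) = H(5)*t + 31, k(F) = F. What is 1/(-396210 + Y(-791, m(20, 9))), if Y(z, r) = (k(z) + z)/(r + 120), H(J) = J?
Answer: -14/5547053 ≈ -2.5239e-6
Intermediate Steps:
m(I, t) = 31 + 5*t (m(I, t) = 5*t + 31 = 31 + 5*t)
Y(z, r) = 2*z/(120 + r) (Y(z, r) = (z + z)/(r + 120) = (2*z)/(120 + r) = 2*z/(120 + r))
1/(-396210 + Y(-791, m(20, 9))) = 1/(-396210 + 2*(-791)/(120 + (31 + 5*9))) = 1/(-396210 + 2*(-791)/(120 + (31 + 45))) = 1/(-396210 + 2*(-791)/(120 + 76)) = 1/(-396210 + 2*(-791)/196) = 1/(-396210 + 2*(-791)*(1/196)) = 1/(-396210 - 113/14) = 1/(-5547053/14) = -14/5547053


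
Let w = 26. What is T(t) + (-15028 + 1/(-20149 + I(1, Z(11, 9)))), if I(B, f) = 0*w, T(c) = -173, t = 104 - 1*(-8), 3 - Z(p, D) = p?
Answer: -306284950/20149 ≈ -15201.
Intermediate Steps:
Z(p, D) = 3 - p
t = 112 (t = 104 + 8 = 112)
I(B, f) = 0 (I(B, f) = 0*26 = 0)
T(t) + (-15028 + 1/(-20149 + I(1, Z(11, 9)))) = -173 + (-15028 + 1/(-20149 + 0)) = -173 + (-15028 + 1/(-20149)) = -173 + (-15028 - 1/20149) = -173 - 302799173/20149 = -306284950/20149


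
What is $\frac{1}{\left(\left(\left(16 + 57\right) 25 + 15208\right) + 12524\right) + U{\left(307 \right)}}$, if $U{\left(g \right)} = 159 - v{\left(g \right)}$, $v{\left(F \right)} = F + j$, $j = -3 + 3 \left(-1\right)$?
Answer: $\frac{1}{29415} \approx 3.3996 \cdot 10^{-5}$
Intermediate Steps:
$j = -6$ ($j = -3 - 3 = -6$)
$v{\left(F \right)} = -6 + F$ ($v{\left(F \right)} = F - 6 = -6 + F$)
$U{\left(g \right)} = 165 - g$ ($U{\left(g \right)} = 159 - \left(-6 + g\right) = 165 - g$)
$\frac{1}{\left(\left(\left(16 + 57\right) 25 + 15208\right) + 12524\right) + U{\left(307 \right)}} = \frac{1}{\left(\left(\left(16 + 57\right) 25 + 15208\right) + 12524\right) + \left(165 - 307\right)} = \frac{1}{\left(\left(73 \cdot 25 + 15208\right) + 12524\right) + \left(165 - 307\right)} = \frac{1}{\left(\left(1825 + 15208\right) + 12524\right) - 142} = \frac{1}{\left(17033 + 12524\right) - 142} = \frac{1}{29557 - 142} = \frac{1}{29415}$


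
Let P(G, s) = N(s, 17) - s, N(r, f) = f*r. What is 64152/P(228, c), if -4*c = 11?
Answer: -1458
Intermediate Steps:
c = -11/4 (c = -1/4*11 = -11/4 ≈ -2.7500)
P(G, s) = 16*s (P(G, s) = 17*s - s = 16*s)
64152/P(228, c) = 64152/((16*(-11/4))) = 64152/(-44) = 64152*(-1/44) = -1458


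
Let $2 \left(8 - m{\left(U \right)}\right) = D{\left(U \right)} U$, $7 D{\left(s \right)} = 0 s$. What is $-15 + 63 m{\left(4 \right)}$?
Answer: $489$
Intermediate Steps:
$D{\left(s \right)} = 0$ ($D{\left(s \right)} = \frac{0 s}{7} = \frac{1}{7} \cdot 0 = 0$)
$m{\left(U \right)} = 8$ ($m{\left(U \right)} = 8 - \frac{0 U}{2} = 8 - 0 = 8 + 0 = 8$)
$-15 + 63 m{\left(4 \right)} = -15 + 63 \cdot 8 = -15 + 504 = 489$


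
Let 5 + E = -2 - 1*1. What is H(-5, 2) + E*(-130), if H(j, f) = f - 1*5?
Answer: 1037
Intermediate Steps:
E = -8 (E = -5 + (-2 - 1*1) = -5 + (-2 - 1) = -5 - 3 = -8)
H(j, f) = -5 + f (H(j, f) = f - 5 = -5 + f)
H(-5, 2) + E*(-130) = (-5 + 2) - 8*(-130) = -3 + 1040 = 1037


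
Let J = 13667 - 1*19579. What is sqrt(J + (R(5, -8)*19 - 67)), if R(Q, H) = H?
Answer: I*sqrt(6131) ≈ 78.301*I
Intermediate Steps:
J = -5912 (J = 13667 - 19579 = -5912)
sqrt(J + (R(5, -8)*19 - 67)) = sqrt(-5912 + (-8*19 - 67)) = sqrt(-5912 + (-152 - 67)) = sqrt(-5912 - 219) = sqrt(-6131) = I*sqrt(6131)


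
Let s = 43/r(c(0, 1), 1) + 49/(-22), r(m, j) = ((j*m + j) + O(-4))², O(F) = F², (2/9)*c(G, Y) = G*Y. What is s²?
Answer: 174636225/40424164 ≈ 4.3201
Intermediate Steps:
c(G, Y) = 9*G*Y/2 (c(G, Y) = 9*(G*Y)/2 = 9*G*Y/2)
r(m, j) = (16 + j + j*m)² (r(m, j) = ((j*m + j) + (-4)²)² = ((j + j*m) + 16)² = (16 + j + j*m)²)
s = -13215/6358 (s = 43/((16 + 1 + 1*((9/2)*0*1))²) + 49/(-22) = 43/((16 + 1 + 1*0)²) + 49*(-1/22) = 43/((16 + 1 + 0)²) - 49/22 = 43/(17²) - 49/22 = 43/289 - 49/22 = -13215/6358 ≈ -2.0785)
s² = (-13215/6358)² = 174636225/40424164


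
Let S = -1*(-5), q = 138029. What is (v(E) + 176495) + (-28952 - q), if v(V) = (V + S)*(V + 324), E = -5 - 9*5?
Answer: -2816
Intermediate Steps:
S = 5
E = -50 (E = -5 - 45 = -50)
v(V) = (5 + V)*(324 + V) (v(V) = (V + 5)*(V + 324) = (5 + V)*(324 + V))
(v(E) + 176495) + (-28952 - q) = ((1620 + (-50)² + 329*(-50)) + 176495) + (-28952 - 1*138029) = ((1620 + 2500 - 16450) + 176495) + (-28952 - 138029) = (-12330 + 176495) - 166981 = 164165 - 166981 = -2816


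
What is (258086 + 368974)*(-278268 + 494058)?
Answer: 135313277400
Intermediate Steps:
(258086 + 368974)*(-278268 + 494058) = 627060*215790 = 135313277400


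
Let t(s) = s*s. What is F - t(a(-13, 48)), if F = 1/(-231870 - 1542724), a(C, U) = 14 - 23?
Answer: -143742115/1774594 ≈ -81.000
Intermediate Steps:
a(C, U) = -9
F = -1/1774594 (F = 1/(-1774594) = -1/1774594 ≈ -5.6351e-7)
t(s) = s²
F - t(a(-13, 48)) = -1/1774594 - 1*(-9)² = -1/1774594 - 1*81 = -1/1774594 - 81 = -143742115/1774594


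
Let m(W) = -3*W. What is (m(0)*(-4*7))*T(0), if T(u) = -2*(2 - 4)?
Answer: 0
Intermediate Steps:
T(u) = 4 (T(u) = -2*(-2) = 4)
(m(0)*(-4*7))*T(0) = ((-3*0)*(-4*7))*4 = (0*(-28))*4 = 0*4 = 0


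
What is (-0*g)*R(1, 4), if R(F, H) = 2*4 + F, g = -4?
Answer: 0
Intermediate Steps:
R(F, H) = 8 + F
(-0*g)*R(1, 4) = (-0*(-4))*(8 + 1) = -10*0*9 = 0*9 = 0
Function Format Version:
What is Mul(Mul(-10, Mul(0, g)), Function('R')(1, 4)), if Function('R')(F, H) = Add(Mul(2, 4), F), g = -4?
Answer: 0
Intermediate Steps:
Function('R')(F, H) = Add(8, F)
Mul(Mul(-10, Mul(0, g)), Function('R')(1, 4)) = Mul(Mul(-10, Mul(0, -4)), Add(8, 1)) = Mul(Mul(-10, 0), 9) = Mul(0, 9) = 0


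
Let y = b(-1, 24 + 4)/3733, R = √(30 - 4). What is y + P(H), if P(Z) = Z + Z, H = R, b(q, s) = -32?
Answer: -32/3733 + 2*√26 ≈ 10.189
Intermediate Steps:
R = √26 ≈ 5.0990
H = √26 ≈ 5.0990
P(Z) = 2*Z
y = -32/3733 ≈ -0.0085722
y + P(H) = -32/3733 + 2*√26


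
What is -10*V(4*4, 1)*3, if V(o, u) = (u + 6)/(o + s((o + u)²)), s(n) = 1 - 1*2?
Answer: -14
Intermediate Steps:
s(n) = -1 (s(n) = 1 - 2 = -1)
V(o, u) = (6 + u)/(-1 + o) (V(o, u) = (u + 6)/(o - 1) = (6 + u)/(-1 + o))
-10*V(4*4, 1)*3 = -10*(6 + 1)/(-1 + 4*4)*3 = -10*7/(-1 + 16)*3 = -10*7/15*3 = -14/3*3 = -14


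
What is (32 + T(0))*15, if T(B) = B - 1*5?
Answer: 405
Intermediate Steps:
T(B) = -5 + B (T(B) = B - 5 = -5 + B)
(32 + T(0))*15 = (32 + (-5 + 0))*15 = (32 - 5)*15 = 27*15 = 405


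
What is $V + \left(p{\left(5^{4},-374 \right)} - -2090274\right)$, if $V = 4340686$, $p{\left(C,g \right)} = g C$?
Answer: $6197210$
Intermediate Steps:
$p{\left(C,g \right)} = C g$
$V + \left(p{\left(5^{4},-374 \right)} - -2090274\right) = 4340686 + \left(5^{4} \left(-374\right) - -2090274\right) = 4340686 + \left(625 \left(-374\right) + 2090274\right) = 4340686 + \left(-233750 + 2090274\right) = 4340686 + 1856524 = 6197210$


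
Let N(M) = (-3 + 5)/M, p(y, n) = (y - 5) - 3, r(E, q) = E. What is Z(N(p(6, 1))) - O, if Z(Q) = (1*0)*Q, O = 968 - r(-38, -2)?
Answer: -1006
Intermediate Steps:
p(y, n) = -8 + y (p(y, n) = (-5 + y) - 3 = -8 + y)
N(M) = 2/M
O = 1006 (O = 968 - 1*(-38) = 968 + 38 = 1006)
Z(Q) = 0 (Z(Q) = 0*Q = 0)
Z(N(p(6, 1))) - O = 0 - 1*1006 = 0 - 1006 = -1006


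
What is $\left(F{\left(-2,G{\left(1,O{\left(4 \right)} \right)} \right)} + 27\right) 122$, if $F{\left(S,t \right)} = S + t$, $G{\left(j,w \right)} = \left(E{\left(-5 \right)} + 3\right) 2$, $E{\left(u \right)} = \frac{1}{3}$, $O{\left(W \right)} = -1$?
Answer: $\frac{11590}{3} \approx 3863.3$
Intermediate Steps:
$E{\left(u \right)} = \frac{1}{3}$
$G{\left(j,w \right)} = \frac{20}{3}$ ($G{\left(j,w \right)} = \left(\frac{1}{3} + 3\right) 2 = \frac{10}{3} \cdot 2 = \frac{20}{3}$)
$\left(F{\left(-2,G{\left(1,O{\left(4 \right)} \right)} \right)} + 27\right) 122 = \left(\left(-2 + \frac{20}{3}\right) + 27\right) 122 = \left(\frac{14}{3} + 27\right) 122 = \frac{95}{3} \cdot 122 = \frac{11590}{3}$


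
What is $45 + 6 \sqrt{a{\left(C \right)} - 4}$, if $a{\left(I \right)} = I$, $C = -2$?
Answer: $45 + 6 i \sqrt{6} \approx 45.0 + 14.697 i$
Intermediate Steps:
$45 + 6 \sqrt{a{\left(C \right)} - 4} = 45 + 6 \sqrt{-2 - 4} = 45 + 6 \sqrt{-6} = 45 + 6 i \sqrt{6}$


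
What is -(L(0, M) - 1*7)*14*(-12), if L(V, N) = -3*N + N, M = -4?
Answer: 168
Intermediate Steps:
L(V, N) = -2*N
-(L(0, M) - 1*7)*14*(-12) = -(-2*(-4) - 1*7)*14*(-12) = -(8 - 7)*14*(-12) = -1*14*(-12) = -14*(-12) = -1*(-168) = 168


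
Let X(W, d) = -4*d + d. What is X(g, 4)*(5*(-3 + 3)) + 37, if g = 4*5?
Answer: 37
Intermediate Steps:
g = 20
X(W, d) = -3*d
X(g, 4)*(5*(-3 + 3)) + 37 = (-3*4)*(5*(-3 + 3)) + 37 = -60*0 + 37 = -12*0 + 37 = 0 + 37 = 37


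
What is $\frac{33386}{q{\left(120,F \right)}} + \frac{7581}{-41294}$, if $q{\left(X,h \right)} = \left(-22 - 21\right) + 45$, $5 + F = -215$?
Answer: $\frac{689313161}{41294} \approx 16693.0$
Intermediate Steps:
$F = -220$ ($F = -5 - 215 = -220$)
$q{\left(X,h \right)} = 2$ ($q{\left(X,h \right)} = -43 + 45 = 2$)
$\frac{33386}{q{\left(120,F \right)}} + \frac{7581}{-41294} = \frac{33386}{2} + \frac{7581}{-41294} = 33386 \cdot \frac{1}{2} + 7581 \left(- \frac{1}{41294}\right) = 16693 - \frac{7581}{41294} = \frac{689313161}{41294}$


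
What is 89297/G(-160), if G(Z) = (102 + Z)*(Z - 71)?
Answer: 89297/13398 ≈ 6.6649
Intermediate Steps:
G(Z) = (-71 + Z)*(102 + Z) (G(Z) = (102 + Z)*(-71 + Z) = (-71 + Z)*(102 + Z))
89297/G(-160) = 89297/(-7242 + (-160)² + 31*(-160)) = 89297/(-7242 + 25600 - 4960) = 89297/13398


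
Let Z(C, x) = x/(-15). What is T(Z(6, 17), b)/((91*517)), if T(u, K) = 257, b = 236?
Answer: 257/47047 ≈ 0.0054626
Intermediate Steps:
Z(C, x) = -x/15 (Z(C, x) = x*(-1/15) = -x/15)
T(Z(6, 17), b)/((91*517)) = 257/((91*517)) = 257/47047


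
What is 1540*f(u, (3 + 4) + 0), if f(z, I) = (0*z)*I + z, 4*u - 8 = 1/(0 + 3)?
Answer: 9625/3 ≈ 3208.3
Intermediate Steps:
u = 25/12 (u = 2 + 1/(4*(0 + 3)) = 2 + (1/4)/3 = 2 + (1/4)*(1/3) = 2 + 1/12 = 25/12 ≈ 2.0833)
f(z, I) = z (f(z, I) = 0*I + z = 0 + z = z)
1540*f(u, (3 + 4) + 0) = 1540*(25/12) = 9625/3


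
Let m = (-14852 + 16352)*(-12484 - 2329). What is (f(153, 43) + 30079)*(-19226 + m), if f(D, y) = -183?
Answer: -664848952496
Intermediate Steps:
m = -22219500 (m = 1500*(-14813) = -22219500)
(f(153, 43) + 30079)*(-19226 + m) = (-183 + 30079)*(-19226 - 22219500) = 29896*(-22238726) = -664848952496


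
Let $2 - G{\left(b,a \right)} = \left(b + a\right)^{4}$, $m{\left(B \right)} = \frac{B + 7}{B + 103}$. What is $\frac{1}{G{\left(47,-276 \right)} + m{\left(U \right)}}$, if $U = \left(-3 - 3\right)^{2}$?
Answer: $- \frac{139}{382258128538} \approx -3.6363 \cdot 10^{-10}$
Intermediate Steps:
$U = 36$ ($U = \left(-6\right)^{2} = 36$)
$m{\left(B \right)} = \frac{7 + B}{103 + B}$
$G{\left(b,a \right)} = 2 - \left(a + b\right)^{4}$ ($G{\left(b,a \right)} = 2 - \left(b + a\right)^{4} = 2 - \left(a + b\right)^{4}$)
$\frac{1}{G{\left(47,-276 \right)} + m{\left(U \right)}} = \frac{1}{\left(2 - \left(-276 + 47\right)^{4}\right) + \frac{7 + 36}{103 + 36}} = \frac{1}{\left(2 - \left(-229\right)^{4}\right) + \frac{1}{139} \cdot 43} = \frac{1}{\left(2 - 2750058481\right) + \frac{1}{139} \cdot 43} = \frac{1}{\left(2 - 2750058481\right) + \frac{43}{139}} = \frac{1}{-2750058479 + \frac{43}{139}} = \frac{1}{- \frac{382258128538}{139}} = - \frac{139}{382258128538}$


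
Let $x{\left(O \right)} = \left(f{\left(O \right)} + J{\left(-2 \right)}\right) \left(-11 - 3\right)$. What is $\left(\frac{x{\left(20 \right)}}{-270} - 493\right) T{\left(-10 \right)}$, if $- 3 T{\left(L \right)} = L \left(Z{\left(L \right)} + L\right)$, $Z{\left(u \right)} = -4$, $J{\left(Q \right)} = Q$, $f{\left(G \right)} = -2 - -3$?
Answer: $\frac{1863736}{81} \approx 23009.0$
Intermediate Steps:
$f{\left(G \right)} = 1$ ($f{\left(G \right)} = -2 + 3 = 1$)
$x{\left(O \right)} = 14$ ($x{\left(O \right)} = \left(1 - 2\right) \left(-11 - 3\right) = \left(-1\right) \left(-14\right) = 14$)
$T{\left(L \right)} = - \frac{L \left(-4 + L\right)}{3}$
$\left(\frac{x{\left(20 \right)}}{-270} - 493\right) T{\left(-10 \right)} = \left(\frac{14}{-270} - 493\right) \frac{1}{3} \left(-10\right) \left(4 - -10\right) = \left(14 \left(- \frac{1}{270}\right) - 493\right) \frac{1}{3} \left(-10\right) \left(4 + 10\right) = \left(- \frac{7}{135} - 493\right) \frac{1}{3} \left(-10\right) 14 = \left(- \frac{66562}{135}\right) \left(- \frac{140}{3}\right) = \frac{1863736}{81}$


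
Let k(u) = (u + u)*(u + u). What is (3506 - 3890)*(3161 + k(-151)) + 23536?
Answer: -36212624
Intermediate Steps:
k(u) = 4*u**2 (k(u) = (2*u)*(2*u) = 4*u**2)
(3506 - 3890)*(3161 + k(-151)) + 23536 = (3506 - 3890)*(3161 + 4*(-151)**2) + 23536 = -384*(3161 + 4*22801) + 23536 = -384*(3161 + 91204) + 23536 = -384*94365 + 23536 = -36236160 + 23536 = -36212624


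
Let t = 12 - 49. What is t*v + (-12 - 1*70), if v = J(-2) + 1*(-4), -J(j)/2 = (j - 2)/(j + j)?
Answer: 140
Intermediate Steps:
J(j) = -(-2 + j)/j (J(j) = -2*(j - 2)/(j + j) = -2*(-2 + j)/(2*j) = -2*(-2 + j)*1/(2*j) = -(-2 + j)/j)
t = -37
v = -6 (v = (2 - 1*(-2))/(-2) + 1*(-4) = -(2 + 2)/2 - 4 = -1/2*4 - 4 = -2 - 4 = -6)
t*v + (-12 - 1*70) = -37*(-6) + (-12 - 1*70) = 222 + (-12 - 70) = 222 - 82 = 140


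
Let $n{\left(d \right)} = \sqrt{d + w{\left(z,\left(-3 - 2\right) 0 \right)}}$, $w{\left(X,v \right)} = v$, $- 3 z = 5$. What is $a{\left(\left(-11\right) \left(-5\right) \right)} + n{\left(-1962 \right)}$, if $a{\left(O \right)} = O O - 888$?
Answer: $2137 + 3 i \sqrt{218} \approx 2137.0 + 44.294 i$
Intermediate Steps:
$z = - \frac{5}{3}$ ($z = \left(- \frac{1}{3}\right) 5 = - \frac{5}{3} \approx -1.6667$)
$a{\left(O \right)} = -888 + O^{2}$ ($a{\left(O \right)} = O^{2} - 888 = -888 + O^{2}$)
$n{\left(d \right)} = \sqrt{d}$ ($n{\left(d \right)} = \sqrt{d + \left(-3 - 2\right) 0} = \sqrt{d - 0} = \sqrt{d + 0} = \sqrt{d}$)
$a{\left(\left(-11\right) \left(-5\right) \right)} + n{\left(-1962 \right)} = \left(-888 + \left(\left(-11\right) \left(-5\right)\right)^{2}\right) + \sqrt{-1962} = \left(-888 + 55^{2}\right) + 3 i \sqrt{218} = \left(-888 + 3025\right) + 3 i \sqrt{218} = 2137 + 3 i \sqrt{218}$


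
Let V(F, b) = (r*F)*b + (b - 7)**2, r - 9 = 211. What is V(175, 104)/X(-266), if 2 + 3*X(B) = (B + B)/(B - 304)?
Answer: -180603405/16 ≈ -1.1288e+7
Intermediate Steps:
r = 220 (r = 9 + 211 = 220)
V(F, b) = (-7 + b)**2 + 220*F*b (V(F, b) = (220*F)*b + (b - 7)**2 = 220*F*b + (-7 + b)**2 = (-7 + b)**2 + 220*F*b)
X(B) = -2/3 + 2*B/(3*(-304 + B)) (X(B) = -2/3 + ((B + B)/(B - 304))/3 = -2/3 + ((2*B)/(-304 + B))/3 = -2/3 + (2*B/(-304 + B))/3 = -2/3 + 2*B/(3*(-304 + B)))
V(175, 104)/X(-266) = ((-7 + 104)**2 + 220*175*104)/((608/(3*(-304 - 266)))) = (97**2 + 4004000)/(((608/3)/(-570))) = (9409 + 4004000)/(((608/3)*(-1/570))) = 4013409/(-16/45) = 4013409*(-45/16) = -180603405/16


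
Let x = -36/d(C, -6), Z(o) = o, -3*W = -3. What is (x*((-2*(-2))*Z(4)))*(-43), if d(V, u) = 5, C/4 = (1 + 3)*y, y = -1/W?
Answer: 24768/5 ≈ 4953.6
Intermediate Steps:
W = 1 (W = -1/3*(-3) = 1)
y = -1 (y = -1/1 = -1*1 = -1)
C = -16 (C = 4*((1 + 3)*(-1)) = 4*(4*(-1)) = 4*(-4) = -16)
x = -36/5 ≈ -7.2000
(x*((-2*(-2))*Z(4)))*(-43) = -36*(-2*(-2))*4/5*(-43) = -144*4/5*(-43) = -36/5*16*(-43) = -576/5*(-43) = 24768/5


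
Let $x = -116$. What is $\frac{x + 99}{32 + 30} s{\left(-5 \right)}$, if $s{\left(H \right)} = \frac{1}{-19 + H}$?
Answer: $\frac{17}{1488} \approx 0.011425$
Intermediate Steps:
$\frac{x + 99}{32 + 30} s{\left(-5 \right)} = \frac{\left(-116 + 99\right) \frac{1}{32 + 30}}{-19 - 5} = \frac{\left(-17\right) \frac{1}{62}}{-24} = \left(-17\right) \frac{1}{62} \left(- \frac{1}{24}\right) = \left(- \frac{17}{62}\right) \left(- \frac{1}{24}\right) = \frac{17}{1488}$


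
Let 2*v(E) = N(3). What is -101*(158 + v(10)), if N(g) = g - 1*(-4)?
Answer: -32623/2 ≈ -16312.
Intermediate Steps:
N(g) = 4 + g (N(g) = g + 4 = 4 + g)
v(E) = 7/2 (v(E) = (4 + 3)/2 = (½)*7 = 7/2)
-101*(158 + v(10)) = -101*(158 + 7/2) = -101*323/2 = -32623/2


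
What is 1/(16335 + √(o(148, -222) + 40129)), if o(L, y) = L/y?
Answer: 9801/160075258 - √361155/800376290 ≈ 6.0477e-5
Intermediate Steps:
1/(16335 + √(o(148, -222) + 40129)) = 1/(16335 + √(148/(-222) + 40129)) = 1/(16335 + √(148*(-1/222) + 40129)) = 1/(16335 + √(-⅔ + 40129)) = 1/(16335 + √(120385/3)) = 1/(16335 + √361155/3)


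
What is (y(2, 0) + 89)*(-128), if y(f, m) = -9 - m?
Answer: -10240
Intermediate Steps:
(y(2, 0) + 89)*(-128) = ((-9 - 1*0) + 89)*(-128) = ((-9 + 0) + 89)*(-128) = (-9 + 89)*(-128) = 80*(-128) = -10240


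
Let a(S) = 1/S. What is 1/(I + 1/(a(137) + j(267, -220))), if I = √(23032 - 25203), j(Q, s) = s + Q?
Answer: 882280/90039204369 - 41473600*I*√2171/90039204369 ≈ 9.7988e-6 - 0.021462*I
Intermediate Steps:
j(Q, s) = Q + s
I = I*√2171 (I = √(-2171) = I*√2171 ≈ 46.594*I)
1/(I + 1/(a(137) + j(267, -220))) = 1/(I*√2171 + 1/(1/137 + (267 - 220))) = 1/(I*√2171 + 1/(1/137 + 47)) = 1/(I*√2171 + 1/(6440/137)) = 1/(I*√2171 + 137/6440) = 1/(137/6440 + I*√2171)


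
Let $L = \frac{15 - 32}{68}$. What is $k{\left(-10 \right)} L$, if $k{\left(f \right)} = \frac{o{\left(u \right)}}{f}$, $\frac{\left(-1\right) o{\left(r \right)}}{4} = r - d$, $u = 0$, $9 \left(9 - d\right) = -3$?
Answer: $\frac{14}{15} \approx 0.93333$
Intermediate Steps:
$d = \frac{28}{3}$ ($d = 9 - - \frac{1}{3} = 9 + \frac{1}{3} = \frac{28}{3} \approx 9.3333$)
$o{\left(r \right)} = \frac{112}{3} - 4 r$ ($o{\left(r \right)} = - 4 \left(r - \frac{28}{3}\right) = - 4 \left(- \frac{28}{3} + r\right) = \frac{112}{3} - 4 r$)
$k{\left(f \right)} = \frac{112}{3 f}$ ($k{\left(f \right)} = \frac{\frac{112}{3} - 0}{f} = \frac{\frac{112}{3} + 0}{f} = \frac{112}{3 f}$)
$L = - \frac{1}{4}$ ($L = \left(-17\right) \frac{1}{68} = - \frac{1}{4} \approx -0.25$)
$k{\left(-10 \right)} L = \frac{112}{3 \left(-10\right)} \left(- \frac{1}{4}\right) = \frac{112}{3} \left(- \frac{1}{10}\right) \left(- \frac{1}{4}\right) = \left(- \frac{56}{15}\right) \left(- \frac{1}{4}\right) = \frac{14}{15}$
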